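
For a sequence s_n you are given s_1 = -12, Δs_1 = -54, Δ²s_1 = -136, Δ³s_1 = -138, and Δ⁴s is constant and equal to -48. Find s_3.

-256

Build the table forward from the leading diagonal:
Fourth differences: -48, -48, -48
Third differences: -138, -186, -234
Second differences: -136, -274, -460
First differences: -54, -190, -464
s: -12, -66, -256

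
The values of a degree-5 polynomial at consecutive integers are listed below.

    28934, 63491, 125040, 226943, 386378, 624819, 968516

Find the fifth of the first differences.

238441

Δ: 34557, 61549, 101903, 159435, 238441, 343697
Δ²: 26992, 40354, 57532, 79006, 105256
Δ³: 13362, 17178, 21474, 26250
Δ⁴: 3816, 4296, 4776
Δ⁵: 480, 480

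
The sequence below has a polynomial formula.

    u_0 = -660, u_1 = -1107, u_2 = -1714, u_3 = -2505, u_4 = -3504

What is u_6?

-447 , -607 , -791 , -999
-160 , -184 , -208
-24 , -24
Constant third difference = -24, so extend:
-208 − 24 = -232;  -999 − 232 = -1231;  -3504 − 1231 = -4735
-232 − 24 = -256;  -1231 − 256 = -1487;  -4735 − 1487 = -6222

-6222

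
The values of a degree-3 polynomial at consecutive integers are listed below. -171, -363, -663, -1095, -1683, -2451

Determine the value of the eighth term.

Δ: -192, -300, -432, -588, -768
Δ²: -108, -132, -156, -180
Δ³: -24, -24, -24
Third differences constant at -24.
-180 − 24 = -204;  -768 − 204 = -972;  -2451 − 972 = -3423
-204 − 24 = -228;  -972 − 228 = -1200;  -3423 − 1200 = -4623

-4623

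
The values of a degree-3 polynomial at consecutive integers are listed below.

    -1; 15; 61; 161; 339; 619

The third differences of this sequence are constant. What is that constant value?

D1: 16, 46, 100, 178, 280
D2: 30, 54, 78, 102
D3: 24, 24, 24

24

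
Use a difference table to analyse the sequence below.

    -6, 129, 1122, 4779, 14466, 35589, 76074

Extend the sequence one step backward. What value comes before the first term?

D1: 135, 993, 3657, 9687, 21123, 40485
D2: 858, 2664, 6030, 11436, 19362
D3: 1806, 3366, 5406, 7926
D4: 1560, 2040, 2520
D5: 480, 480
The fifth differences are constant at 480.
Work back: 1560 − 480 = 1080;  1806 − 1080 = 726;  858 − 726 = 132;  135 − 132 = 3;  -6 − 3 = -9

-9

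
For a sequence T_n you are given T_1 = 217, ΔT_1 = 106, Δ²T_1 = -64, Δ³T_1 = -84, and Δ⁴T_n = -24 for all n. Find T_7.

-2147

Build the table forward from the leading diagonal:
D4: -24  -24  -24  -24  -24  -24  -24
D3: -84  -108  -132  -156  -180  -204  -228
D2: -64  -148  -256  -388  -544  -724  -928
D1: 106  42  -106  -362  -750  -1294  -2018
T: 217  323  365  259  -103  -853  -2147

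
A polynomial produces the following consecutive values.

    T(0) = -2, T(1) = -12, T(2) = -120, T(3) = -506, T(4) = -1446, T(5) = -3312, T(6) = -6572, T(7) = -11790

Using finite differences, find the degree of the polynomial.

4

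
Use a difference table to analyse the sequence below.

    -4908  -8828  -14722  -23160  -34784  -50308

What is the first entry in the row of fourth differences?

-72

First differences: -3920, -5894, -8438, -11624, -15524
Second differences: -1974, -2544, -3186, -3900
Third differences: -570, -642, -714
Fourth differences: -72, -72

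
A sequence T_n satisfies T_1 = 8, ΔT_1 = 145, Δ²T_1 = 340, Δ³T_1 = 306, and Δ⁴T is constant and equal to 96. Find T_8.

Build the table forward from the leading diagonal:
Fourth differences: 96  96  96  96  96  96  96  96
Third differences: 306  402  498  594  690  786  882  978
Second differences: 340  646  1048  1546  2140  2830  3616  4498
First differences: 145  485  1131  2179  3725  5865  8695  12311
T: 8  153  638  1769  3948  7673  13538  22233

22233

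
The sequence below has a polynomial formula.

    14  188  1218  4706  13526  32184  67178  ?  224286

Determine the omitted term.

Using the first 7 terms:
174, 1030, 3488, 8820, 18658, 34994
856, 2458, 5332, 9838, 16336
1602, 2874, 4506, 6498
1272, 1632, 1992
360, 360
Constant fifth difference = 360.
Extend forward: 1992 + 360 = 2352;  6498 + 2352 = 8850;  16336 + 8850 = 25186;  34994 + 25186 = 60180;  67178 + 60180 = 127358

127358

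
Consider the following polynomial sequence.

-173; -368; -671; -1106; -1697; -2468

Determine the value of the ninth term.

D1: -195, -303, -435, -591, -771
D2: -108, -132, -156, -180
D3: -24, -24, -24
Constant third difference = -24, so extend:
-180 − 24 = -204;  -771 − 204 = -975;  -2468 − 975 = -3443
-204 − 24 = -228;  -975 − 228 = -1203;  -3443 − 1203 = -4646
-228 − 24 = -252;  -1203 − 252 = -1455;  -4646 − 1455 = -6101

-6101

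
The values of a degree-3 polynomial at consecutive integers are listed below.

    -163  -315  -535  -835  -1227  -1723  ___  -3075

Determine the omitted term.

-2335

Using the first 6 terms:
-152, -220, -300, -392, -496
-68, -80, -92, -104
-12, -12, -12
Constant third difference = -12.
Extend forward: -104 − 12 = -116;  -496 − 116 = -612;  -1723 − 612 = -2335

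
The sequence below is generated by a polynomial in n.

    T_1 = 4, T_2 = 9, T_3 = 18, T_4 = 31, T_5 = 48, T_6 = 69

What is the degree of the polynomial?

2

First differences: 5, 9, 13, 17, 21
Second differences: 4, 4, 4, 4
The second differences are constant, so the polynomial has degree 2.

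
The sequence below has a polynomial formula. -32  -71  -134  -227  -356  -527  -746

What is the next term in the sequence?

-1019

First differences: -39 , -63 , -93 , -129 , -171 , -219
Second differences: -24 , -30 , -36 , -42 , -48
Third differences: -6 , -6 , -6 , -6
The third differences are constant (-6).
-48 − 6 = -54;  -219 − 54 = -273;  -746 − 273 = -1019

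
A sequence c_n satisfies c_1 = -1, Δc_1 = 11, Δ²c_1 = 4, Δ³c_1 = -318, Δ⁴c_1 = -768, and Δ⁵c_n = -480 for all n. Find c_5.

Build the table forward from the leading diagonal:
Fifth differences: -480, -480, -480, -480, -480
Fourth differences: -768, -1248, -1728, -2208, -2688
Third differences: -318, -1086, -2334, -4062, -6270
Second differences: 4, -314, -1400, -3734, -7796
First differences: 11, 15, -299, -1699, -5433
c: -1, 10, 25, -274, -1973

-1973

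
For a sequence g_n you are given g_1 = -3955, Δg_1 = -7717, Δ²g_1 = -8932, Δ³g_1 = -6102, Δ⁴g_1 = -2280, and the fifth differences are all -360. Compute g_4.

-60004

Build the table forward from the leading diagonal:
Fifth differences: -360  -360  -360  -360
Fourth differences: -2280  -2640  -3000  -3360
Third differences: -6102  -8382  -11022  -14022
Second differences: -8932  -15034  -23416  -34438
First differences: -7717  -16649  -31683  -55099
g: -3955  -11672  -28321  -60004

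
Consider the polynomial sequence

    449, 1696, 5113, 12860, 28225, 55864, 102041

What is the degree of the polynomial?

First differences: 1247, 3417, 7747, 15365, 27639, 46177
Second differences: 2170, 4330, 7618, 12274, 18538
Third differences: 2160, 3288, 4656, 6264
Fourth differences: 1128, 1368, 1608
Fifth differences: 240, 240
The fifth differences are constant, so the polynomial has degree 5.

5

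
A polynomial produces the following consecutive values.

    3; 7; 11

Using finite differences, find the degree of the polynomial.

1

Δ: 4, 4
The first differences are constant, so the polynomial has degree 1.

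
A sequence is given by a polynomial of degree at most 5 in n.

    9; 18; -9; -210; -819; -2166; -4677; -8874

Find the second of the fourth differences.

-96

Δ: 9, -27, -201, -609, -1347, -2511, -4197
Δ²: -36, -174, -408, -738, -1164, -1686
Δ³: -138, -234, -330, -426, -522
Δ⁴: -96, -96, -96, -96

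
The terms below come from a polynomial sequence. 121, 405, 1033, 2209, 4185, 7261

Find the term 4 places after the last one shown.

38245

284  628  1176  1976  3076
344  548  800  1100
204  252  300
48  48
The fourth differences are constant (48).
300 + 48 = 348;  1100 + 348 = 1448;  3076 + 1448 = 4524;  7261 + 4524 = 11785
348 + 48 = 396;  1448 + 396 = 1844;  4524 + 1844 = 6368;  11785 + 6368 = 18153
396 + 48 = 444;  1844 + 444 = 2288;  6368 + 2288 = 8656;  18153 + 8656 = 26809
444 + 48 = 492;  2288 + 492 = 2780;  8656 + 2780 = 11436;  26809 + 11436 = 38245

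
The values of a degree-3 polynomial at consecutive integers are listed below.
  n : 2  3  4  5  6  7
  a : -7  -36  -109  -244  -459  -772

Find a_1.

-4

First differences: -29, -73, -135, -215, -313
Second differences: -44, -62, -80, -98
Third differences: -18, -18, -18
The third differences are constant at -18.
Work back: -44 + 18 = -26;  -29 + 26 = -3;  -7 + 3 = -4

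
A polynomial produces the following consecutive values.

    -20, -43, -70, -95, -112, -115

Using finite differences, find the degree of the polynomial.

First differences: -23, -27, -25, -17, -3
Second differences: -4, 2, 8, 14
Third differences: 6, 6, 6
The third differences are constant, so the polynomial has degree 3.

3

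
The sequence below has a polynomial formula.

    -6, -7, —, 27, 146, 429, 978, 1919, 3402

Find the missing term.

-6

Using the last 6 terms:
First differences: 119  283  549  941  1483
Second differences: 164  266  392  542
Third differences: 102  126  150
Fourth differences: 24  24
Constant fourth difference = 24.
Extend backward: 102 − 24 = 78;  164 − 78 = 86;  119 − 86 = 33;  27 − 33 = -6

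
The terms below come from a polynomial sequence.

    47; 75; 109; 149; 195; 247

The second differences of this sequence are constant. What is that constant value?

First differences: 28, 34, 40, 46, 52
Second differences: 6, 6, 6, 6

6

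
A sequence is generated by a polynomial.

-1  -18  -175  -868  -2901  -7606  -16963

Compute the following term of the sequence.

-33720

-17, -157, -693, -2033, -4705, -9357
-140, -536, -1340, -2672, -4652
-396, -804, -1332, -1980
-408, -528, -648
-120, -120
Fifth differences constant at -120.
-648 − 120 = -768;  -1980 − 768 = -2748;  -4652 − 2748 = -7400;  -9357 − 7400 = -16757;  -16963 − 16757 = -33720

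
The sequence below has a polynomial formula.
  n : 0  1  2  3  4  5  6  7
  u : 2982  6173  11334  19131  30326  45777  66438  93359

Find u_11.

288003

D1: 3191, 5161, 7797, 11195, 15451, 20661, 26921
D2: 1970, 2636, 3398, 4256, 5210, 6260
D3: 666, 762, 858, 954, 1050
D4: 96, 96, 96, 96
Constant fourth difference = 96, so extend:
1050 + 96 = 1146;  6260 + 1146 = 7406;  26921 + 7406 = 34327;  93359 + 34327 = 127686
1146 + 96 = 1242;  7406 + 1242 = 8648;  34327 + 8648 = 42975;  127686 + 42975 = 170661
1242 + 96 = 1338;  8648 + 1338 = 9986;  42975 + 9986 = 52961;  170661 + 52961 = 223622
1338 + 96 = 1434;  9986 + 1434 = 11420;  52961 + 11420 = 64381;  223622 + 64381 = 288003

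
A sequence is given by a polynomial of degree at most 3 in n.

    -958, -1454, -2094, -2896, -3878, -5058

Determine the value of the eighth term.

-8084

Δ: -496, -640, -802, -982, -1180
Δ²: -144, -162, -180, -198
Δ³: -18, -18, -18
Third differences constant at -18.
-198 − 18 = -216;  -1180 − 216 = -1396;  -5058 − 1396 = -6454
-216 − 18 = -234;  -1396 − 234 = -1630;  -6454 − 1630 = -8084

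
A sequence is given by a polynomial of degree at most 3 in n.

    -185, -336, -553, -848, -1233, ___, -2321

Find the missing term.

-1720

Using the first 5 terms:
-151, -217, -295, -385
-66, -78, -90
-12, -12
Constant third difference = -12.
Extend forward: -90 − 12 = -102;  -385 − 102 = -487;  -1233 − 487 = -1720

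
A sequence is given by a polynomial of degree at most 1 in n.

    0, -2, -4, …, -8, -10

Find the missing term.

Using the first 3 terms:
-2  -2
Constant first difference = -2.
Extend forward: -4 − 2 = -6

-6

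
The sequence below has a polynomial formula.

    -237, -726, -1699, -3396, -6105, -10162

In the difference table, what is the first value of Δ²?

-484

D1: -489, -973, -1697, -2709, -4057
D2: -484, -724, -1012, -1348
D3: -240, -288, -336
D4: -48, -48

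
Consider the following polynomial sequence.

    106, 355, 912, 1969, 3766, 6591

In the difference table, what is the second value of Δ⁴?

Δ: 249, 557, 1057, 1797, 2825
Δ²: 308, 500, 740, 1028
Δ³: 192, 240, 288
Δ⁴: 48, 48

48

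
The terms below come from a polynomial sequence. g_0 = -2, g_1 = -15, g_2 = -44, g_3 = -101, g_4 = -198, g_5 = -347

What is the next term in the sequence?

Δ: -13, -29, -57, -97, -149
Δ²: -16, -28, -40, -52
Δ³: -12, -12, -12
Third differences constant at -12.
-52 − 12 = -64;  -149 − 64 = -213;  -347 − 213 = -560

-560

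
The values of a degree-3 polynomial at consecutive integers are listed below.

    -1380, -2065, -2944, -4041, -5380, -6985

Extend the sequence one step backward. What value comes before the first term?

-865

Δ: -685, -879, -1097, -1339, -1605
Δ²: -194, -218, -242, -266
Δ³: -24, -24, -24
The third differences are constant at -24.
Work back: -194 + 24 = -170;  -685 + 170 = -515;  -1380 + 515 = -865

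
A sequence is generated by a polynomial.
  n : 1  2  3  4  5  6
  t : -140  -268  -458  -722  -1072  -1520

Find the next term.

-128  -190  -264  -350  -448
-62  -74  -86  -98
-12  -12  -12
Constant third difference = -12, so extend:
-98 − 12 = -110;  -448 − 110 = -558;  -1520 − 558 = -2078

-2078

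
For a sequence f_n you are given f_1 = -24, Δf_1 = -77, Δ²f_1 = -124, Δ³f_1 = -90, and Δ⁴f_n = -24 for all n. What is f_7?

Build the table forward from the leading diagonal:
Δ⁴: -24  -24  -24  -24  -24  -24  -24
Δ³: -90  -114  -138  -162  -186  -210  -234
Δ²: -124  -214  -328  -466  -628  -814  -1024
Δ: -77  -201  -415  -743  -1209  -1837  -2651
f: -24  -101  -302  -717  -1460  -2669  -4506

-4506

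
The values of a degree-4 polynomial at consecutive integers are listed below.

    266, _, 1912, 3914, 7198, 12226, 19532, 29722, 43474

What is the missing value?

802

Using the last 7 terms:
D1: 2002  3284  5028  7306  10190  13752
D2: 1282  1744  2278  2884  3562
D3: 462  534  606  678
D4: 72  72  72
Constant fourth difference = 72.
Extend backward: 462 − 72 = 390;  1282 − 390 = 892;  2002 − 892 = 1110;  1912 − 1110 = 802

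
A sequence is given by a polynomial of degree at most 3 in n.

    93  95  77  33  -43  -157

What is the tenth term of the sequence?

D1: 2  -18  -44  -76  -114
D2: -20  -26  -32  -38
D3: -6  -6  -6
The third differences are constant (-6).
-38 − 6 = -44;  -114 − 44 = -158;  -157 − 158 = -315
-44 − 6 = -50;  -158 − 50 = -208;  -315 − 208 = -523
-50 − 6 = -56;  -208 − 56 = -264;  -523 − 264 = -787
-56 − 6 = -62;  -264 − 62 = -326;  -787 − 326 = -1113

-1113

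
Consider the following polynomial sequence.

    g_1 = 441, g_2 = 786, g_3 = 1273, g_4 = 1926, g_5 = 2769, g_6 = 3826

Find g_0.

214

D1: 345  487  653  843  1057
D2: 142  166  190  214
D3: 24  24  24
The third differences are constant at 24.
Work back: 142 − 24 = 118;  345 − 118 = 227;  441 − 227 = 214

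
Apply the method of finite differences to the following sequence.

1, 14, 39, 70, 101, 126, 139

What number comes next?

First differences: 13, 25, 31, 31, 25, 13
Second differences: 12, 6, 0, -6, -12
Third differences: -6, -6, -6, -6
The third differences are constant (-6).
-12 − 6 = -18;  13 − 18 = -5;  139 − 5 = 134

134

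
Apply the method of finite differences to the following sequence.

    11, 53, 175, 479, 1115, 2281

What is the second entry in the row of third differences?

Δ: 42, 122, 304, 636, 1166
Δ²: 80, 182, 332, 530
Δ³: 102, 150, 198
Δ⁴: 48, 48

150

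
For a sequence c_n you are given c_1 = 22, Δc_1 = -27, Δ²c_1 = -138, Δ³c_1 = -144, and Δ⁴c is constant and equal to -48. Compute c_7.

Build the table forward from the leading diagonal:
D4: -48, -48, -48, -48, -48, -48, -48
D3: -144, -192, -240, -288, -336, -384, -432
D2: -138, -282, -474, -714, -1002, -1338, -1722
D1: -27, -165, -447, -921, -1635, -2637, -3975
c: 22, -5, -170, -617, -1538, -3173, -5810

-5810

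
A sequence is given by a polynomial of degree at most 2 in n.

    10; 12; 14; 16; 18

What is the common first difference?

2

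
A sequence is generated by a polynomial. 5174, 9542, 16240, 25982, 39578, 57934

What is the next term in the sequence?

82052

First differences: 4368 , 6698 , 9742 , 13596 , 18356
Second differences: 2330 , 3044 , 3854 , 4760
Third differences: 714 , 810 , 906
Fourth differences: 96 , 96
Constant fourth difference = 96, so extend:
906 + 96 = 1002;  4760 + 1002 = 5762;  18356 + 5762 = 24118;  57934 + 24118 = 82052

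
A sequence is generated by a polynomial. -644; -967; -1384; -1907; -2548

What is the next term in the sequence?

First differences: -323  -417  -523  -641
Second differences: -94  -106  -118
Third differences: -12  -12
The third differences are constant (-12).
-118 − 12 = -130;  -641 − 130 = -771;  -2548 − 771 = -3319

-3319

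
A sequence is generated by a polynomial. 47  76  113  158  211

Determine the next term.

272

D1: 29 , 37 , 45 , 53
D2: 8 , 8 , 8
Constant second difference = 8, so extend:
53 + 8 = 61;  211 + 61 = 272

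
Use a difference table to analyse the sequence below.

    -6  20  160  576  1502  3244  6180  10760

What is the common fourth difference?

72

First differences: 26, 140, 416, 926, 1742, 2936, 4580
Second differences: 114, 276, 510, 816, 1194, 1644
Third differences: 162, 234, 306, 378, 450
Fourth differences: 72, 72, 72, 72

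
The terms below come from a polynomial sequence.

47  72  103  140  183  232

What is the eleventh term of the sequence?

D1: 25 , 31 , 37 , 43 , 49
D2: 6 , 6 , 6 , 6
Constant second difference = 6, so extend:
49 + 6 = 55;  232 + 55 = 287
55 + 6 = 61;  287 + 61 = 348
61 + 6 = 67;  348 + 67 = 415
67 + 6 = 73;  415 + 73 = 488
73 + 6 = 79;  488 + 79 = 567

567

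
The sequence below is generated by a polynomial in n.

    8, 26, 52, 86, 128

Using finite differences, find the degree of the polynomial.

D1: 18, 26, 34, 42
D2: 8, 8, 8
The second differences are constant, so the polynomial has degree 2.

2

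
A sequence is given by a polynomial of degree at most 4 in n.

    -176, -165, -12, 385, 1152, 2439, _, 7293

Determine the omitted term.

4420

Using the first 6 terms:
First differences: 11, 153, 397, 767, 1287
Second differences: 142, 244, 370, 520
Third differences: 102, 126, 150
Fourth differences: 24, 24
Constant fourth difference = 24.
Extend forward: 150 + 24 = 174;  520 + 174 = 694;  1287 + 694 = 1981;  2439 + 1981 = 4420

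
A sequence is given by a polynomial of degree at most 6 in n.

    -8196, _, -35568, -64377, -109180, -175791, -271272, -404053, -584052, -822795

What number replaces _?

-18067

Using the last 8 terms:
D1: -28809  -44803  -66611  -95481  -132781  -179999  -238743
D2: -15994  -21808  -28870  -37300  -47218  -58744
D3: -5814  -7062  -8430  -9918  -11526
D4: -1248  -1368  -1488  -1608
D5: -120  -120  -120
Constant fifth difference = -120.
Extend backward: -1248 + 120 = -1128;  -5814 + 1128 = -4686;  -15994 + 4686 = -11308;  -28809 + 11308 = -17501;  -35568 + 17501 = -18067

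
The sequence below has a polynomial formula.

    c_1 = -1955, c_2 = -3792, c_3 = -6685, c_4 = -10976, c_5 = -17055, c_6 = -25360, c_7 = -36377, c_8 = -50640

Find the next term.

-68731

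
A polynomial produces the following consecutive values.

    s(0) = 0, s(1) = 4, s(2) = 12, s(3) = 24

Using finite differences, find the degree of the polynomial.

2

Δ: 4, 8, 12
Δ²: 4, 4
The second differences are constant, so the polynomial has degree 2.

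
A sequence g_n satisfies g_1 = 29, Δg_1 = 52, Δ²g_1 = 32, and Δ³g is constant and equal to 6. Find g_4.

Build the table forward from the leading diagonal:
Third differences: 6, 6, 6, 6
Second differences: 32, 38, 44, 50
First differences: 52, 84, 122, 166
g: 29, 81, 165, 287

287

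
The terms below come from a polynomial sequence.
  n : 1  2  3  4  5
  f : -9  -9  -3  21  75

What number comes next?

Δ: 0, 6, 24, 54
Δ²: 6, 18, 30
Δ³: 12, 12
Constant third difference = 12, so extend:
30 + 12 = 42;  54 + 42 = 96;  75 + 96 = 171

171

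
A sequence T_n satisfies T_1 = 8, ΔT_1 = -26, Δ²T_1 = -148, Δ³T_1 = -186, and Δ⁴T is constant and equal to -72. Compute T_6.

Build the table forward from the leading diagonal:
Δ⁴: -72  -72  -72  -72  -72  -72
Δ³: -186  -258  -330  -402  -474  -546
Δ²: -148  -334  -592  -922  -1324  -1798
Δ: -26  -174  -508  -1100  -2022  -3346
T: 8  -18  -192  -700  -1800  -3822

-3822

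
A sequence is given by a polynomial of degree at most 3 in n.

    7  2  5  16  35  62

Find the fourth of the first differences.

19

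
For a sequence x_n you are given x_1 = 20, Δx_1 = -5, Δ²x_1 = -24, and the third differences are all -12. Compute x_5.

-192

Build the table forward from the leading diagonal:
Third differences: -12  -12  -12  -12  -12
Second differences: -24  -36  -48  -60  -72
First differences: -5  -29  -65  -113  -173
x: 20  15  -14  -79  -192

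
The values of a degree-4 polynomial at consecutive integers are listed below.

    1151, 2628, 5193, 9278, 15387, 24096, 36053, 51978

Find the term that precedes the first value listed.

Δ: 1477  2565  4085  6109  8709  11957  15925
Δ²: 1088  1520  2024  2600  3248  3968
Δ³: 432  504  576  648  720
Δ⁴: 72  72  72  72
The fourth differences are constant at 72.
Work back: 432 − 72 = 360;  1088 − 360 = 728;  1477 − 728 = 749;  1151 − 749 = 402

402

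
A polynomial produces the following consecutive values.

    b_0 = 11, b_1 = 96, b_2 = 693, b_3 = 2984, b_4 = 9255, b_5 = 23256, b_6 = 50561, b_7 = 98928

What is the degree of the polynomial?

5

D1: 85, 597, 2291, 6271, 14001, 27305, 48367
D2: 512, 1694, 3980, 7730, 13304, 21062
D3: 1182, 2286, 3750, 5574, 7758
D4: 1104, 1464, 1824, 2184
D5: 360, 360, 360
The fifth differences are constant, so the polynomial has degree 5.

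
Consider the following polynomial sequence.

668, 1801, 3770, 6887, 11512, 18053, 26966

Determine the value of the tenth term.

Δ: 1133 , 1969 , 3117 , 4625 , 6541 , 8913
Δ²: 836 , 1148 , 1508 , 1916 , 2372
Δ³: 312 , 360 , 408 , 456
Δ⁴: 48 , 48 , 48
Fourth differences constant at 48.
456 + 48 = 504;  2372 + 504 = 2876;  8913 + 2876 = 11789;  26966 + 11789 = 38755
504 + 48 = 552;  2876 + 552 = 3428;  11789 + 3428 = 15217;  38755 + 15217 = 53972
552 + 48 = 600;  3428 + 600 = 4028;  15217 + 4028 = 19245;  53972 + 19245 = 73217

73217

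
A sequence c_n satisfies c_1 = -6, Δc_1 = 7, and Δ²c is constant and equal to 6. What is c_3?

14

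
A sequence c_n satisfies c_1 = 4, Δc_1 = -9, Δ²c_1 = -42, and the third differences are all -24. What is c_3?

Build the table forward from the leading diagonal:
D3: -24, -24, -24
D2: -42, -66, -90
D1: -9, -51, -117
c: 4, -5, -56

-56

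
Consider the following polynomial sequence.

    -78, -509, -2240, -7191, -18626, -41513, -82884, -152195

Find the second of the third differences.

-3264

D1: -431, -1731, -4951, -11435, -22887, -41371, -69311
D2: -1300, -3220, -6484, -11452, -18484, -27940
D3: -1920, -3264, -4968, -7032, -9456
D4: -1344, -1704, -2064, -2424
D5: -360, -360, -360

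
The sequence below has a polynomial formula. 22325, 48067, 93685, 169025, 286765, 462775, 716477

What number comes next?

1071205

First differences: 25742  45618  75340  117740  176010  253702
Second differences: 19876  29722  42400  58270  77692
Third differences: 9846  12678  15870  19422
Fourth differences: 2832  3192  3552
Fifth differences: 360  360
Fifth differences constant at 360.
3552 + 360 = 3912;  19422 + 3912 = 23334;  77692 + 23334 = 101026;  253702 + 101026 = 354728;  716477 + 354728 = 1071205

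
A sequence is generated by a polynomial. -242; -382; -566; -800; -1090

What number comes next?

First differences: -140, -184, -234, -290
Second differences: -44, -50, -56
Third differences: -6, -6
The third differences are constant (-6).
-56 − 6 = -62;  -290 − 62 = -352;  -1090 − 352 = -1442

-1442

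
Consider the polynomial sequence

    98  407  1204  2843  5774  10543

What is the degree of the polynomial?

4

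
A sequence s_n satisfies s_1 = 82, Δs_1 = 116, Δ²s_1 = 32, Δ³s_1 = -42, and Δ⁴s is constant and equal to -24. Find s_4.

484

Build the table forward from the leading diagonal:
Fourth differences: -24  -24  -24  -24
Third differences: -42  -66  -90  -114
Second differences: 32  -10  -76  -166
First differences: 116  148  138  62
s: 82  198  346  484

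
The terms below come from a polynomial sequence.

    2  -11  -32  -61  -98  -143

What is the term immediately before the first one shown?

7

-13, -21, -29, -37, -45
-8, -8, -8, -8
The second differences are constant at -8.
Work back: -13 + 8 = -5;  2 + 5 = 7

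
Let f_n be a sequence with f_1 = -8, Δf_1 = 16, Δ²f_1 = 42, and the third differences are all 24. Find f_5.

404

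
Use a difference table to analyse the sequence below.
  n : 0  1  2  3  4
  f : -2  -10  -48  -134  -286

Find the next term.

-522

-8, -38, -86, -152
-30, -48, -66
-18, -18
Third differences constant at -18.
-66 − 18 = -84;  -152 − 84 = -236;  -286 − 236 = -522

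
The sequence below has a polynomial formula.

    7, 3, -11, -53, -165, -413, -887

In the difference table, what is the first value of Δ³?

Δ: -4, -14, -42, -112, -248, -474
Δ²: -10, -28, -70, -136, -226
Δ³: -18, -42, -66, -90
Δ⁴: -24, -24, -24

-18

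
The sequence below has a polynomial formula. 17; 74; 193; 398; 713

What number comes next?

1162

Δ: 57, 119, 205, 315
Δ²: 62, 86, 110
Δ³: 24, 24
Constant third difference = 24, so extend:
110 + 24 = 134;  315 + 134 = 449;  713 + 449 = 1162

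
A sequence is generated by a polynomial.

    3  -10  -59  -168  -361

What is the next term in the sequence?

-662

First differences: -13, -49, -109, -193
Second differences: -36, -60, -84
Third differences: -24, -24
Third differences constant at -24.
-84 − 24 = -108;  -193 − 108 = -301;  -361 − 301 = -662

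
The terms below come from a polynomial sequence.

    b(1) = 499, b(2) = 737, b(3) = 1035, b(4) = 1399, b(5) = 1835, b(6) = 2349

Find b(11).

6299

238  298  364  436  514
60  66  72  78
6  6  6
Third differences constant at 6.
78 + 6 = 84;  514 + 84 = 598;  2349 + 598 = 2947
84 + 6 = 90;  598 + 90 = 688;  2947 + 688 = 3635
90 + 6 = 96;  688 + 96 = 784;  3635 + 784 = 4419
96 + 6 = 102;  784 + 102 = 886;  4419 + 886 = 5305
102 + 6 = 108;  886 + 108 = 994;  5305 + 994 = 6299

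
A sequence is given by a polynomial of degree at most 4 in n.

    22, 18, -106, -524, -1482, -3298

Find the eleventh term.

-41418

First differences: -4, -124, -418, -958, -1816
Second differences: -120, -294, -540, -858
Third differences: -174, -246, -318
Fourth differences: -72, -72
Fourth differences constant at -72.
-318 − 72 = -390;  -858 − 390 = -1248;  -1816 − 1248 = -3064;  -3298 − 3064 = -6362
-390 − 72 = -462;  -1248 − 462 = -1710;  -3064 − 1710 = -4774;  -6362 − 4774 = -11136
-462 − 72 = -534;  -1710 − 534 = -2244;  -4774 − 2244 = -7018;  -11136 − 7018 = -18154
-534 − 72 = -606;  -2244 − 606 = -2850;  -7018 − 2850 = -9868;  -18154 − 9868 = -28022
-606 − 72 = -678;  -2850 − 678 = -3528;  -9868 − 3528 = -13396;  -28022 − 13396 = -41418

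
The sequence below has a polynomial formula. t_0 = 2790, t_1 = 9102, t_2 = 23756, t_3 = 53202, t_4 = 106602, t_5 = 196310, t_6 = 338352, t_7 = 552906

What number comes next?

864782

First differences: 6312 , 14654 , 29446 , 53400 , 89708 , 142042 , 214554
Second differences: 8342 , 14792 , 23954 , 36308 , 52334 , 72512
Third differences: 6450 , 9162 , 12354 , 16026 , 20178
Fourth differences: 2712 , 3192 , 3672 , 4152
Fifth differences: 480 , 480 , 480
Fifth differences constant at 480.
4152 + 480 = 4632;  20178 + 4632 = 24810;  72512 + 24810 = 97322;  214554 + 97322 = 311876;  552906 + 311876 = 864782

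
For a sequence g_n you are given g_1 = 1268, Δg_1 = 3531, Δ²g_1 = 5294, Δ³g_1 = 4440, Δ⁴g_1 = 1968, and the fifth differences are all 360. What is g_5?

66884

Build the table forward from the leading diagonal:
D5: 360, 360, 360, 360, 360
D4: 1968, 2328, 2688, 3048, 3408
D3: 4440, 6408, 8736, 11424, 14472
D2: 5294, 9734, 16142, 24878, 36302
D1: 3531, 8825, 18559, 34701, 59579
g: 1268, 4799, 13624, 32183, 66884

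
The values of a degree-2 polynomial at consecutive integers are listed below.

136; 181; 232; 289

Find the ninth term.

664

First differences: 45 , 51 , 57
Second differences: 6 , 6
The second differences are constant (6).
57 + 6 = 63;  289 + 63 = 352
63 + 6 = 69;  352 + 69 = 421
69 + 6 = 75;  421 + 75 = 496
75 + 6 = 81;  496 + 81 = 577
81 + 6 = 87;  577 + 87 = 664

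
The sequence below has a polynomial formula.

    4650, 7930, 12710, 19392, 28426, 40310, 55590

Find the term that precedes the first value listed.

2516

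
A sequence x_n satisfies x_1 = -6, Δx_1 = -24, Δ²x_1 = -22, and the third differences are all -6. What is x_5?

-258

Build the table forward from the leading diagonal:
Third differences: -6, -6, -6, -6, -6
Second differences: -22, -28, -34, -40, -46
First differences: -24, -46, -74, -108, -148
x: -6, -30, -76, -150, -258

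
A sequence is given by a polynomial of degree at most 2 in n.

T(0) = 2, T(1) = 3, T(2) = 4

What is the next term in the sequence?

5

First differences: 1 , 1
The first differences are constant (1).
4 + 1 = 5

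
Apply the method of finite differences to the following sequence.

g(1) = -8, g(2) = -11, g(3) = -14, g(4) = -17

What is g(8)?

-29

First differences: -3  -3  -3
First differences constant at -3.
-17 − 3 = -20
-20 − 3 = -23
-23 − 3 = -26
-26 − 3 = -29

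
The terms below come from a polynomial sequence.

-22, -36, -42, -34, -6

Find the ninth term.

426

D1: -14, -6, 8, 28
D2: 8, 14, 20
D3: 6, 6
Third differences constant at 6.
20 + 6 = 26;  28 + 26 = 54;  -6 + 54 = 48
26 + 6 = 32;  54 + 32 = 86;  48 + 86 = 134
32 + 6 = 38;  86 + 38 = 124;  134 + 124 = 258
38 + 6 = 44;  124 + 44 = 168;  258 + 168 = 426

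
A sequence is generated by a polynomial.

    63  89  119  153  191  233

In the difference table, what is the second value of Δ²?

4

First differences: 26, 30, 34, 38, 42
Second differences: 4, 4, 4, 4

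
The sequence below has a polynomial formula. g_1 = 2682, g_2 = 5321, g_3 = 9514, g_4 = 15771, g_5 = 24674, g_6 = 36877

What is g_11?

2639  4193  6257  8903  12203
1554  2064  2646  3300
510  582  654
72  72
The fourth differences are constant (72).
654 + 72 = 726;  3300 + 726 = 4026;  12203 + 4026 = 16229;  36877 + 16229 = 53106
726 + 72 = 798;  4026 + 798 = 4824;  16229 + 4824 = 21053;  53106 + 21053 = 74159
798 + 72 = 870;  4824 + 870 = 5694;  21053 + 5694 = 26747;  74159 + 26747 = 100906
870 + 72 = 942;  5694 + 942 = 6636;  26747 + 6636 = 33383;  100906 + 33383 = 134289
942 + 72 = 1014;  6636 + 1014 = 7650;  33383 + 7650 = 41033;  134289 + 41033 = 175322

175322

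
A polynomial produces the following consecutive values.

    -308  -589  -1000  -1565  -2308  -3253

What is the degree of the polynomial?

3

D1: -281, -411, -565, -743, -945
D2: -130, -154, -178, -202
D3: -24, -24, -24
The third differences are constant, so the polynomial has degree 3.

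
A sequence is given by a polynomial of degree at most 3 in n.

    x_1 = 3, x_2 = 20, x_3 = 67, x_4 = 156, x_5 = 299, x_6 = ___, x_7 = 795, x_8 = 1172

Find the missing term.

508

Using the first 5 terms:
First differences: 17  47  89  143
Second differences: 30  42  54
Third differences: 12  12
Constant third difference = 12.
Extend forward: 54 + 12 = 66;  143 + 66 = 209;  299 + 209 = 508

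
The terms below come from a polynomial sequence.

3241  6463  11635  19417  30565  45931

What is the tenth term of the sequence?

3222, 5172, 7782, 11148, 15366
1950, 2610, 3366, 4218
660, 756, 852
96, 96
Fourth differences constant at 96.
852 + 96 = 948;  4218 + 948 = 5166;  15366 + 5166 = 20532;  45931 + 20532 = 66463
948 + 96 = 1044;  5166 + 1044 = 6210;  20532 + 6210 = 26742;  66463 + 26742 = 93205
1044 + 96 = 1140;  6210 + 1140 = 7350;  26742 + 7350 = 34092;  93205 + 34092 = 127297
1140 + 96 = 1236;  7350 + 1236 = 8586;  34092 + 8586 = 42678;  127297 + 42678 = 169975

169975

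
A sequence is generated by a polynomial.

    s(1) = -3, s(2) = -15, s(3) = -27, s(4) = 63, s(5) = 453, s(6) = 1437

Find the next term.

-12, -12, 90, 390, 984
0, 102, 300, 594
102, 198, 294
96, 96
Fourth differences constant at 96.
294 + 96 = 390;  594 + 390 = 984;  984 + 984 = 1968;  1437 + 1968 = 3405

3405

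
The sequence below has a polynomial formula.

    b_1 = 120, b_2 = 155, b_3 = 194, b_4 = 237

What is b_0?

89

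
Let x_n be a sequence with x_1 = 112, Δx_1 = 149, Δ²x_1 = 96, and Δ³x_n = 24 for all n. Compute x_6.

2057

Build the table forward from the leading diagonal:
Third differences: 24, 24, 24, 24, 24, 24
Second differences: 96, 120, 144, 168, 192, 216
First differences: 149, 245, 365, 509, 677, 869
x: 112, 261, 506, 871, 1380, 2057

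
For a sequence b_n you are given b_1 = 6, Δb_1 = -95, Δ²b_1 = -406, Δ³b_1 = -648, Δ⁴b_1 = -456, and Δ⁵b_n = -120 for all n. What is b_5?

Build the table forward from the leading diagonal:
Δ⁵: -120, -120, -120, -120, -120
Δ⁴: -456, -576, -696, -816, -936
Δ³: -648, -1104, -1680, -2376, -3192
Δ²: -406, -1054, -2158, -3838, -6214
Δ: -95, -501, -1555, -3713, -7551
b: 6, -89, -590, -2145, -5858

-5858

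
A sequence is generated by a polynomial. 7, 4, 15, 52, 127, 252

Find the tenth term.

1492

-3  11  37  75  125
14  26  38  50
12  12  12
The third differences are constant (12).
50 + 12 = 62;  125 + 62 = 187;  252 + 187 = 439
62 + 12 = 74;  187 + 74 = 261;  439 + 261 = 700
74 + 12 = 86;  261 + 86 = 347;  700 + 347 = 1047
86 + 12 = 98;  347 + 98 = 445;  1047 + 445 = 1492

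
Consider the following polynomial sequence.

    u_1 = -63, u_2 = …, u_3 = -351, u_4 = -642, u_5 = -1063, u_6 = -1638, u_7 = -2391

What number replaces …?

-166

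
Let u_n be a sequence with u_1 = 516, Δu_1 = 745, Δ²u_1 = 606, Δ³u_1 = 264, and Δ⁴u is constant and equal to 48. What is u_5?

8236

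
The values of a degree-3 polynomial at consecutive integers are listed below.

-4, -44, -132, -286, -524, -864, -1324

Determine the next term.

-1922

Δ: -40 , -88 , -154 , -238 , -340 , -460
Δ²: -48 , -66 , -84 , -102 , -120
Δ³: -18 , -18 , -18 , -18
The third differences are constant (-18).
-120 − 18 = -138;  -460 − 138 = -598;  -1324 − 598 = -1922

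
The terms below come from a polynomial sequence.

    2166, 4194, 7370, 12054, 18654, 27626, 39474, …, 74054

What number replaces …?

54750

Using the first 7 terms:
2028  3176  4684  6600  8972  11848
1148  1508  1916  2372  2876
360  408  456  504
48  48  48
Constant fourth difference = 48.
Extend forward: 504 + 48 = 552;  2876 + 552 = 3428;  11848 + 3428 = 15276;  39474 + 15276 = 54750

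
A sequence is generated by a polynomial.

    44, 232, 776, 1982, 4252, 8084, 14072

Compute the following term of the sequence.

22906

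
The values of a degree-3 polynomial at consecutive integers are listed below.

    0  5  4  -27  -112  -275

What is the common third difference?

-24

Δ: 5, -1, -31, -85, -163
Δ²: -6, -30, -54, -78
Δ³: -24, -24, -24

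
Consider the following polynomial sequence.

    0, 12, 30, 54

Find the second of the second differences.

6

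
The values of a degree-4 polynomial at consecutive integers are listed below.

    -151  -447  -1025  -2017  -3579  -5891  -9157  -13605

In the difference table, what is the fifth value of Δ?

-2312

D1: -296, -578, -992, -1562, -2312, -3266, -4448
D2: -282, -414, -570, -750, -954, -1182
D3: -132, -156, -180, -204, -228
D4: -24, -24, -24, -24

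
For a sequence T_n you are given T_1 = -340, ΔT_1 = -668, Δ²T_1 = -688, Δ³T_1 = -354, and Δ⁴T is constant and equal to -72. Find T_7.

-22828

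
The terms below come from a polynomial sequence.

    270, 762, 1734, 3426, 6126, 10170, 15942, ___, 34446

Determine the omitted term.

23874

Using the first 7 terms:
First differences: 492, 972, 1692, 2700, 4044, 5772
Second differences: 480, 720, 1008, 1344, 1728
Third differences: 240, 288, 336, 384
Fourth differences: 48, 48, 48
Constant fourth difference = 48.
Extend forward: 384 + 48 = 432;  1728 + 432 = 2160;  5772 + 2160 = 7932;  15942 + 7932 = 23874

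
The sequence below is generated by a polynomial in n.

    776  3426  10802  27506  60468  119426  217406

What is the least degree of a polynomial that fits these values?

Δ: 2650, 7376, 16704, 32962, 58958, 97980
Δ²: 4726, 9328, 16258, 25996, 39022
Δ³: 4602, 6930, 9738, 13026
Δ⁴: 2328, 2808, 3288
Δ⁵: 480, 480
The fifth differences are constant, so the polynomial has degree 5.

5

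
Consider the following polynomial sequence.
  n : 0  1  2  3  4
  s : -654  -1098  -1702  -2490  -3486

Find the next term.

-4714

Δ: -444  -604  -788  -996
Δ²: -160  -184  -208
Δ³: -24  -24
Constant third difference = -24, so extend:
-208 − 24 = -232;  -996 − 232 = -1228;  -3486 − 1228 = -4714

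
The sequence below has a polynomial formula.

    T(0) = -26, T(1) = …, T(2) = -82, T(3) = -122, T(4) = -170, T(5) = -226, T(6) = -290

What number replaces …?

-50

Using the last 5 terms:
Δ: -40, -48, -56, -64
Δ²: -8, -8, -8
Constant second difference = -8.
Extend backward: -40 + 8 = -32;  -82 + 32 = -50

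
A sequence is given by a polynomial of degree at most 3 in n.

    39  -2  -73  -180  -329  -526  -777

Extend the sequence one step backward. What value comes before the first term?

56

First differences: -41, -71, -107, -149, -197, -251
Second differences: -30, -36, -42, -48, -54
Third differences: -6, -6, -6, -6
The third differences are constant at -6.
Work back: -30 + 6 = -24;  -41 + 24 = -17;  39 + 17 = 56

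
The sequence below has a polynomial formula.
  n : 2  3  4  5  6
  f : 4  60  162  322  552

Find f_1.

-18

56  102  160  230
46  58  70
12  12
The third differences are constant at 12.
Work back: 46 − 12 = 34;  56 − 34 = 22;  4 − 22 = -18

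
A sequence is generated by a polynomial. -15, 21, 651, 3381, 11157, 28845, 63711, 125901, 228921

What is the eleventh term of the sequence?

36, 630, 2730, 7776, 17688, 34866, 62190, 103020
594, 2100, 5046, 9912, 17178, 27324, 40830
1506, 2946, 4866, 7266, 10146, 13506
1440, 1920, 2400, 2880, 3360
480, 480, 480, 480
Constant fifth difference = 480, so extend:
3360 + 480 = 3840;  13506 + 3840 = 17346;  40830 + 17346 = 58176;  103020 + 58176 = 161196;  228921 + 161196 = 390117
3840 + 480 = 4320;  17346 + 4320 = 21666;  58176 + 21666 = 79842;  161196 + 79842 = 241038;  390117 + 241038 = 631155

631155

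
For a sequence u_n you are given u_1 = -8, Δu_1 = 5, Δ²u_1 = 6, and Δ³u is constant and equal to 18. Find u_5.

120

Build the table forward from the leading diagonal:
D3: 18  18  18  18  18
D2: 6  24  42  60  78
D1: 5  11  35  77  137
u: -8  -3  8  43  120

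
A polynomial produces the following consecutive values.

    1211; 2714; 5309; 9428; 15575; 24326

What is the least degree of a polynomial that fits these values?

4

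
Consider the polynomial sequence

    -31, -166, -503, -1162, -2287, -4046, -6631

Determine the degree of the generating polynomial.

D1: -135, -337, -659, -1125, -1759, -2585
D2: -202, -322, -466, -634, -826
D3: -120, -144, -168, -192
D4: -24, -24, -24
The fourth differences are constant, so the polynomial has degree 4.

4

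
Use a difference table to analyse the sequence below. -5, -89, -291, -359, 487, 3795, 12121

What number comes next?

First differences: -84  -202  -68  846  3308  8326
Second differences: -118  134  914  2462  5018
Third differences: 252  780  1548  2556
Fourth differences: 528  768  1008
Fifth differences: 240  240
The fifth differences are constant (240).
1008 + 240 = 1248;  2556 + 1248 = 3804;  5018 + 3804 = 8822;  8326 + 8822 = 17148;  12121 + 17148 = 29269

29269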